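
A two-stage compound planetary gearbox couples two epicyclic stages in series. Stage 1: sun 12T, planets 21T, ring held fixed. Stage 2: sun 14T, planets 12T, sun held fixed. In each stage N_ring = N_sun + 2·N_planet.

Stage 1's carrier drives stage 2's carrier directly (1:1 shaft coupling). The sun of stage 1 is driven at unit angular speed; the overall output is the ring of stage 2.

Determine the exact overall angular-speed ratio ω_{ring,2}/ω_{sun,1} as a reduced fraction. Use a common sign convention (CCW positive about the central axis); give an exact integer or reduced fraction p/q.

52/209

Stage 1: N_ring = 12 + 2·21 = 54
Stage 1: 12(ω_s−ω_c) = −54(ω_r−ω_c),  ω_r=0, ω_s=1
Stage 1: 12(1−ω_c) = −54(0−ω_c)  ⇒  66ω_c = 12  ⇒  ω_c = 2/11
  ⇒ ω_c¹/ω_s¹ = 2/11
Stage 2: N_ring = 14 + 2·12 = 38
Stage 2: 14(ω_s−ω_c) = −38(ω_r−ω_c),  ω_s=0, ω_c=1
Stage 2: ω_r = 1 − (14/38)(0−1) = 26/19
  ⇒ ω_r²/ω_c² = 26/19
Coupling ω_c² = ω_c¹ ⇒ overall = 2/11 × 26/19 = 52/209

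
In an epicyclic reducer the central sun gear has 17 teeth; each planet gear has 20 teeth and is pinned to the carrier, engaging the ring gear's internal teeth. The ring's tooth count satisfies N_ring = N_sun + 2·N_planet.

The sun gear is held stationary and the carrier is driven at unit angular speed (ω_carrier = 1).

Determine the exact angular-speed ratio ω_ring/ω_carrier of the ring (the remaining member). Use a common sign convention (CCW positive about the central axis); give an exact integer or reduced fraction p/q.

74/57

N_ring = 17 + 2·20 = 57
17(ω_s−ω_c) = −57(ω_r−ω_c),  ω_s=0, ω_c=1
ω_r = 1 − (17/57)(0−1) = 74/57
ω_r/ω_c = 74/57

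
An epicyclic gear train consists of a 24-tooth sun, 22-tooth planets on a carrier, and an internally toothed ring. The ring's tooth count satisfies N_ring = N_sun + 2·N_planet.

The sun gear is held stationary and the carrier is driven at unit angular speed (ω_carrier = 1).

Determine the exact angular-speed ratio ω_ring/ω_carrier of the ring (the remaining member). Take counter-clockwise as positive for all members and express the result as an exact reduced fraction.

N_ring = 24 + 2·22 = 68
24(ω_s−ω_c) = −68(ω_r−ω_c),  ω_s=0, ω_c=1
ω_r = 1 − (24/68)(0−1) = 23/17
ω_r/ω_c = 23/17

23/17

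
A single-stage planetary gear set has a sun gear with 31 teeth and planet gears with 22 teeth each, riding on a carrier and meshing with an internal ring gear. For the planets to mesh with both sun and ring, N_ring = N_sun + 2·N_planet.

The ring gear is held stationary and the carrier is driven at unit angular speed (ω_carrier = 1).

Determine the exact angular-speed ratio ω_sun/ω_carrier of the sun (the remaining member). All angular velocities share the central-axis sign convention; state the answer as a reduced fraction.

N_ring = 31 + 2·22 = 75
31(ω_s−ω_c) = −75(ω_r−ω_c),  ω_r=0, ω_c=1
ω_s = 1 − (75/31)(0−1) = 106/31
ω_s/ω_c = 106/31

106/31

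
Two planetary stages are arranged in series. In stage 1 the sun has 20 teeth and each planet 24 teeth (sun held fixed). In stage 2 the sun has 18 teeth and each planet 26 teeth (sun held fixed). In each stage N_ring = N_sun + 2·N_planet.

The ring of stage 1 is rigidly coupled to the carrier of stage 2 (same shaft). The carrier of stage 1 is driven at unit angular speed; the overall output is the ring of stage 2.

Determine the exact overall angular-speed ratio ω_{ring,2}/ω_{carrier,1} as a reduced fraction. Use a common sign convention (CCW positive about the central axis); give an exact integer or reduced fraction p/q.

968/595

Stage 1: N_ring = 20 + 2·24 = 68
Stage 1: 20(ω_s−ω_c) = −68(ω_r−ω_c),  ω_s=0, ω_c=1
Stage 1: ω_r = 1 − (20/68)(0−1) = 22/17
  ⇒ ω_r¹/ω_c¹ = 22/17
Stage 2: N_ring = 18 + 2·26 = 70
Stage 2: 18(ω_s−ω_c) = −70(ω_r−ω_c),  ω_s=0, ω_c=1
Stage 2: ω_r = 1 − (18/70)(0−1) = 44/35
  ⇒ ω_r²/ω_c² = 44/35
Coupling ω_c² = ω_r¹ ⇒ overall = 22/17 × 44/35 = 968/595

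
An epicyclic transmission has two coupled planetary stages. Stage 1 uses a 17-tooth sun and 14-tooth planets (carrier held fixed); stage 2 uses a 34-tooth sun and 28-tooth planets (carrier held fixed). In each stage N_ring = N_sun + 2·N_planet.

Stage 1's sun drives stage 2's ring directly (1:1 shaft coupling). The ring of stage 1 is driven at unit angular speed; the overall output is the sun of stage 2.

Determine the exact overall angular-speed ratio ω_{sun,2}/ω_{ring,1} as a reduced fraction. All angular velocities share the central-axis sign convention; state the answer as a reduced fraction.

Stage 1: N_ring = 17 + 2·14 = 45
Stage 1: 17(ω_s−ω_c) = −45(ω_r−ω_c),  ω_c=0, ω_r=1
Stage 1: ω_s = 0 − (45/17)(1−0) = -45/17
  ⇒ ω_s¹/ω_r¹ = -45/17
Stage 2: N_ring = 34 + 2·28 = 90
Stage 2: 34(ω_s−ω_c) = −90(ω_r−ω_c),  ω_c=0, ω_r=1
Stage 2: ω_s = 0 − (90/34)(1−0) = -45/17
  ⇒ ω_s²/ω_r² = -45/17
Coupling ω_r² = ω_s¹ ⇒ overall = -45/17 × -45/17 = 2025/289

2025/289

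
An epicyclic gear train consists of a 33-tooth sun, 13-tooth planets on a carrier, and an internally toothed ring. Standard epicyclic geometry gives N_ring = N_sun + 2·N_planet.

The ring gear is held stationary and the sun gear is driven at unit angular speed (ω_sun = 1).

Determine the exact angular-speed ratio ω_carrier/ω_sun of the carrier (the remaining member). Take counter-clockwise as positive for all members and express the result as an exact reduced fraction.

33/92

N_ring = 33 + 2·13 = 59
33(ω_s−ω_c) = −59(ω_r−ω_c),  ω_r=0, ω_s=1
33(1−ω_c) = −59(0−ω_c)  ⇒  92ω_c = 33  ⇒  ω_c = 33/92
ω_c/ω_s = 33/92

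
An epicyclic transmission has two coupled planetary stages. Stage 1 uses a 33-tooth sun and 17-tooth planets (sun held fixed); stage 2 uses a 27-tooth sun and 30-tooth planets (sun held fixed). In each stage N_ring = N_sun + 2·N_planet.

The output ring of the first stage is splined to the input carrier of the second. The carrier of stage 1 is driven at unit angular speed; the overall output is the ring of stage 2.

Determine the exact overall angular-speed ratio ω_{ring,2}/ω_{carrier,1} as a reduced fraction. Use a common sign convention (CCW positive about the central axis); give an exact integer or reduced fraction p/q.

3800/1943

Stage 1: N_ring = 33 + 2·17 = 67
Stage 1: 33(ω_s−ω_c) = −67(ω_r−ω_c),  ω_s=0, ω_c=1
Stage 1: ω_r = 1 − (33/67)(0−1) = 100/67
  ⇒ ω_r¹/ω_c¹ = 100/67
Stage 2: N_ring = 27 + 2·30 = 87
Stage 2: 27(ω_s−ω_c) = −87(ω_r−ω_c),  ω_s=0, ω_c=1
Stage 2: ω_r = 1 − (27/87)(0−1) = 38/29
  ⇒ ω_r²/ω_c² = 38/29
Coupling ω_c² = ω_r¹ ⇒ overall = 100/67 × 38/29 = 3800/1943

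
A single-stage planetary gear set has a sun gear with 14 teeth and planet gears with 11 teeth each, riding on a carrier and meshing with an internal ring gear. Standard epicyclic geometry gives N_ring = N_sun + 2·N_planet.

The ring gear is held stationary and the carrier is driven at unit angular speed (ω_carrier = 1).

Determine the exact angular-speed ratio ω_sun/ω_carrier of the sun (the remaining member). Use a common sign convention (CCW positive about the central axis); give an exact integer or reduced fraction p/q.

N_ring = 14 + 2·11 = 36
14(ω_s−ω_c) = −36(ω_r−ω_c),  ω_r=0, ω_c=1
ω_s = 1 − (36/14)(0−1) = 25/7
ω_s/ω_c = 25/7

25/7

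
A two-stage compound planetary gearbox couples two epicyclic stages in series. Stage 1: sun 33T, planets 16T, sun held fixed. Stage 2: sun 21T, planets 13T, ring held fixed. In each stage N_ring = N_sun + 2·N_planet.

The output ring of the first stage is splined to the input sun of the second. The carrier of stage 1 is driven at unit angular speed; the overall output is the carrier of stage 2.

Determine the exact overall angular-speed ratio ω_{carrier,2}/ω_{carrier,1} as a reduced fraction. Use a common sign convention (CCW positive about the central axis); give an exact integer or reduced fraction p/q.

1029/2210

Stage 1: N_ring = 33 + 2·16 = 65
Stage 1: 33(ω_s−ω_c) = −65(ω_r−ω_c),  ω_s=0, ω_c=1
Stage 1: ω_r = 1 − (33/65)(0−1) = 98/65
  ⇒ ω_r¹/ω_c¹ = 98/65
Stage 2: N_ring = 21 + 2·13 = 47
Stage 2: 21(ω_s−ω_c) = −47(ω_r−ω_c),  ω_r=0, ω_s=1
Stage 2: 21(1−ω_c) = −47(0−ω_c)  ⇒  68ω_c = 21  ⇒  ω_c = 21/68
  ⇒ ω_c²/ω_s² = 21/68
Coupling ω_s² = ω_r¹ ⇒ overall = 98/65 × 21/68 = 1029/2210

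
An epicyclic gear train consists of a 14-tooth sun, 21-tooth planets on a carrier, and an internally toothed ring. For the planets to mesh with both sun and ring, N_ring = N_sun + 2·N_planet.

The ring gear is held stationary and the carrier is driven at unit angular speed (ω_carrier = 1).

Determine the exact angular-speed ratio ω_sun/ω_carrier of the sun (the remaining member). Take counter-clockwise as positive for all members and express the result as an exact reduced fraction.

5

N_ring = 14 + 2·21 = 56
14(ω_s−ω_c) = −56(ω_r−ω_c),  ω_r=0, ω_c=1
ω_s = 1 − (56/14)(0−1) = 5
ω_s/ω_c = 5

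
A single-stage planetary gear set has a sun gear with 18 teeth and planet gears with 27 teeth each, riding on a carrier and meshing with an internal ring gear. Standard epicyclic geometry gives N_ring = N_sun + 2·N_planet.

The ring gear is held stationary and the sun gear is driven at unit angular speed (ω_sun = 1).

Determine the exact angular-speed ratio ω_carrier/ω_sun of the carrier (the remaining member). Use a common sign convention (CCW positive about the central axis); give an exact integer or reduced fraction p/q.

1/5

N_ring = 18 + 2·27 = 72
18(ω_s−ω_c) = −72(ω_r−ω_c),  ω_r=0, ω_s=1
18(1−ω_c) = −72(0−ω_c)  ⇒  90ω_c = 18  ⇒  ω_c = 1/5
ω_c/ω_s = 1/5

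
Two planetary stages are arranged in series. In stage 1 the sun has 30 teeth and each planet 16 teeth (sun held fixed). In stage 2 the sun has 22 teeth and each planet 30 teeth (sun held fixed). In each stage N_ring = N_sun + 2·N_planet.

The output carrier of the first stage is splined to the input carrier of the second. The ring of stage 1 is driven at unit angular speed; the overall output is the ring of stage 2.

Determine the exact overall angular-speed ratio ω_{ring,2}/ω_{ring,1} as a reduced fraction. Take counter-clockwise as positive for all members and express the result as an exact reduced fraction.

Stage 1: N_ring = 30 + 2·16 = 62
Stage 1: 30(ω_s−ω_c) = −62(ω_r−ω_c),  ω_s=0, ω_r=1
Stage 1: 30(0−ω_c) = −62(1−ω_c)  ⇒  92ω_c = 62  ⇒  ω_c = 31/46
  ⇒ ω_c¹/ω_r¹ = 31/46
Stage 2: N_ring = 22 + 2·30 = 82
Stage 2: 22(ω_s−ω_c) = −82(ω_r−ω_c),  ω_s=0, ω_c=1
Stage 2: ω_r = 1 − (22/82)(0−1) = 52/41
  ⇒ ω_r²/ω_c² = 52/41
Coupling ω_c² = ω_c¹ ⇒ overall = 31/46 × 52/41 = 806/943

806/943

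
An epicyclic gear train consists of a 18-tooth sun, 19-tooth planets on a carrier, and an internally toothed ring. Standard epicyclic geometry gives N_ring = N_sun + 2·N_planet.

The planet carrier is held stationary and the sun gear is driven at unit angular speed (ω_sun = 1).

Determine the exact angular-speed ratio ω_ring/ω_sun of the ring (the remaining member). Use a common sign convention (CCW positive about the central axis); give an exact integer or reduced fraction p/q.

-9/28

N_ring = 18 + 2·19 = 56
18(ω_s−ω_c) = −56(ω_r−ω_c),  ω_c=0, ω_s=1
ω_r = 0 − (18/56)(1−0) = -9/28
ω_r/ω_s = -9/28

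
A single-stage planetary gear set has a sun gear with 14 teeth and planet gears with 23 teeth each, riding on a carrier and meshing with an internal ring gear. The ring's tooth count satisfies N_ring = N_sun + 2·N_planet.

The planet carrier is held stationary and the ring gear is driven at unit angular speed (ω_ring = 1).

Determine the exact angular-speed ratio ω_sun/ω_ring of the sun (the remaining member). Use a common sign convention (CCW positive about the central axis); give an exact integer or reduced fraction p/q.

N_ring = 14 + 2·23 = 60
14(ω_s−ω_c) = −60(ω_r−ω_c),  ω_c=0, ω_r=1
ω_s = 0 − (60/14)(1−0) = -30/7
ω_s/ω_r = -30/7

-30/7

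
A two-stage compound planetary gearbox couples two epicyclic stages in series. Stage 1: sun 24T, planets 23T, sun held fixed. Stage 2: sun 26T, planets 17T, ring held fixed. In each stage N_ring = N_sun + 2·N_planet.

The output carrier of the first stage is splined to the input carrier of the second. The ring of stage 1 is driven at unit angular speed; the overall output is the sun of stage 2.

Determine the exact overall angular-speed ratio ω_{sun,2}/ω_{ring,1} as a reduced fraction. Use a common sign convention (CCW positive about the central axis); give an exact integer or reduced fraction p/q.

1505/611

Stage 1: N_ring = 24 + 2·23 = 70
Stage 1: 24(ω_s−ω_c) = −70(ω_r−ω_c),  ω_s=0, ω_r=1
Stage 1: 24(0−ω_c) = −70(1−ω_c)  ⇒  94ω_c = 70  ⇒  ω_c = 35/47
  ⇒ ω_c¹/ω_r¹ = 35/47
Stage 2: N_ring = 26 + 2·17 = 60
Stage 2: 26(ω_s−ω_c) = −60(ω_r−ω_c),  ω_r=0, ω_c=1
Stage 2: ω_s = 1 − (60/26)(0−1) = 43/13
  ⇒ ω_s²/ω_c² = 43/13
Coupling ω_c² = ω_c¹ ⇒ overall = 35/47 × 43/13 = 1505/611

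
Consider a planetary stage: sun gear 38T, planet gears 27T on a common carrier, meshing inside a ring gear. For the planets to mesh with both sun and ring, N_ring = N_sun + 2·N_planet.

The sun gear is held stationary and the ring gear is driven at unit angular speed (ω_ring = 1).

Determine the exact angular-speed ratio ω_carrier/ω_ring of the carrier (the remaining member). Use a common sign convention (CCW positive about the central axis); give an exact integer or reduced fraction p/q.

N_ring = 38 + 2·27 = 92
38(ω_s−ω_c) = −92(ω_r−ω_c),  ω_s=0, ω_r=1
38(0−ω_c) = −92(1−ω_c)  ⇒  130ω_c = 92  ⇒  ω_c = 46/65
ω_c/ω_r = 46/65

46/65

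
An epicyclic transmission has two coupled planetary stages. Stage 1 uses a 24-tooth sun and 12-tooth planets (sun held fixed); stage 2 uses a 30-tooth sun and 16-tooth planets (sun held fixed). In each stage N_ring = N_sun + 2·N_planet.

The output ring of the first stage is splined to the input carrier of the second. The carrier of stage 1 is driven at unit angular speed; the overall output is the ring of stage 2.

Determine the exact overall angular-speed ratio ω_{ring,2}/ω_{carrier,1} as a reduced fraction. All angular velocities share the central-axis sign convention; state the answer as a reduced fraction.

Stage 1: N_ring = 24 + 2·12 = 48
Stage 1: 24(ω_s−ω_c) = −48(ω_r−ω_c),  ω_s=0, ω_c=1
Stage 1: ω_r = 1 − (24/48)(0−1) = 3/2
  ⇒ ω_r¹/ω_c¹ = 3/2
Stage 2: N_ring = 30 + 2·16 = 62
Stage 2: 30(ω_s−ω_c) = −62(ω_r−ω_c),  ω_s=0, ω_c=1
Stage 2: ω_r = 1 − (30/62)(0−1) = 46/31
  ⇒ ω_r²/ω_c² = 46/31
Coupling ω_c² = ω_r¹ ⇒ overall = 3/2 × 46/31 = 69/31

69/31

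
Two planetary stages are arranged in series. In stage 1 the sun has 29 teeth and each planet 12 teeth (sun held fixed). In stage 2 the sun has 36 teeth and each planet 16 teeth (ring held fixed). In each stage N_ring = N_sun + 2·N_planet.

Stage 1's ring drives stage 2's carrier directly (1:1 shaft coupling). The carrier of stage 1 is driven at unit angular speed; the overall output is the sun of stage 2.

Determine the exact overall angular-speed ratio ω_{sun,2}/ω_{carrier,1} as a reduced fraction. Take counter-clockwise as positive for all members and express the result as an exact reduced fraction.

Stage 1: N_ring = 29 + 2·12 = 53
Stage 1: 29(ω_s−ω_c) = −53(ω_r−ω_c),  ω_s=0, ω_c=1
Stage 1: ω_r = 1 − (29/53)(0−1) = 82/53
  ⇒ ω_r¹/ω_c¹ = 82/53
Stage 2: N_ring = 36 + 2·16 = 68
Stage 2: 36(ω_s−ω_c) = −68(ω_r−ω_c),  ω_r=0, ω_c=1
Stage 2: ω_s = 1 − (68/36)(0−1) = 26/9
  ⇒ ω_s²/ω_c² = 26/9
Coupling ω_c² = ω_r¹ ⇒ overall = 82/53 × 26/9 = 2132/477

2132/477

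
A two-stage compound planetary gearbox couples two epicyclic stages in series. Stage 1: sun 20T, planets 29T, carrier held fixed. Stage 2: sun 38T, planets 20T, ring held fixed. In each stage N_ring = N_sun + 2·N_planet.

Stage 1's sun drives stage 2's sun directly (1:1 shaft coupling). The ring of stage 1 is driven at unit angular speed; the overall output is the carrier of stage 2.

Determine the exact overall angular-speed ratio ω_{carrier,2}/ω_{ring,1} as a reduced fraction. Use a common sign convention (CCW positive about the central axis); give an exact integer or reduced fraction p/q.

Stage 1: N_ring = 20 + 2·29 = 78
Stage 1: 20(ω_s−ω_c) = −78(ω_r−ω_c),  ω_c=0, ω_r=1
Stage 1: ω_s = 0 − (78/20)(1−0) = -39/10
  ⇒ ω_s¹/ω_r¹ = -39/10
Stage 2: N_ring = 38 + 2·20 = 78
Stage 2: 38(ω_s−ω_c) = −78(ω_r−ω_c),  ω_r=0, ω_s=1
Stage 2: 38(1−ω_c) = −78(0−ω_c)  ⇒  116ω_c = 38  ⇒  ω_c = 19/58
  ⇒ ω_c²/ω_s² = 19/58
Coupling ω_s² = ω_s¹ ⇒ overall = -39/10 × 19/58 = -741/580

-741/580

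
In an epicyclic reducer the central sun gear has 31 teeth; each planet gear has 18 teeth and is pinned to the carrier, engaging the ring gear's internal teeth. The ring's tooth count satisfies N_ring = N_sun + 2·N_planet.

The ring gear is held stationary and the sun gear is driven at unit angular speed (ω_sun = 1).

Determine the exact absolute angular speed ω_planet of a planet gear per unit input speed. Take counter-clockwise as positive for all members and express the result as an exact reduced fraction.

N_ring = 31 + 2·18 = 67
31(ω_s−ω_c) = −67(ω_r−ω_c),  ω_r=0, ω_s=1
31(1−ω_c) = −67(0−ω_c)  ⇒  98ω_c = 31  ⇒  ω_c = 31/98
sun–planet: 31·(1−31/98) = −18·(ω_p−ω_c)  ⇒  ω_p−ω_c = −(31/18)·(67/98) = -2077/1764
ω_p = 31/98 − 2077/1764 = -31/36

-31/36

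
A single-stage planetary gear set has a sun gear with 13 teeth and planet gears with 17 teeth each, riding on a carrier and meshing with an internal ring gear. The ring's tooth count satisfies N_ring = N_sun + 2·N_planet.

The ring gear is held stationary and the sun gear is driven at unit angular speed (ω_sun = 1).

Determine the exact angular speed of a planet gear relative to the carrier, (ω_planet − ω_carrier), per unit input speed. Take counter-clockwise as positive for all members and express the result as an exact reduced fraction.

-611/1020

N_ring = 13 + 2·17 = 47
13(ω_s−ω_c) = −47(ω_r−ω_c),  ω_r=0, ω_s=1
13(1−ω_c) = −47(0−ω_c)  ⇒  60ω_c = 13  ⇒  ω_c = 13/60
sun–planet: 13·(1−13/60) = −17·(ω_p−ω_c)  ⇒  ω_p−ω_c = −(13/17)·(47/60) = -611/1020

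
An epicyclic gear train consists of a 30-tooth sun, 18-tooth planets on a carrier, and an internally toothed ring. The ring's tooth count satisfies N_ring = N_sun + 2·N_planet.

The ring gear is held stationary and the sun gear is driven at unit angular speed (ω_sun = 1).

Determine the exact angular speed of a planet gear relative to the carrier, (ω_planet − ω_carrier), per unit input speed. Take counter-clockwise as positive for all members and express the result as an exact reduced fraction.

N_ring = 30 + 2·18 = 66
30(ω_s−ω_c) = −66(ω_r−ω_c),  ω_r=0, ω_s=1
30(1−ω_c) = −66(0−ω_c)  ⇒  96ω_c = 30  ⇒  ω_c = 5/16
sun–planet: 30·(1−5/16) = −18·(ω_p−ω_c)  ⇒  ω_p−ω_c = −(30/18)·(11/16) = -55/48

-55/48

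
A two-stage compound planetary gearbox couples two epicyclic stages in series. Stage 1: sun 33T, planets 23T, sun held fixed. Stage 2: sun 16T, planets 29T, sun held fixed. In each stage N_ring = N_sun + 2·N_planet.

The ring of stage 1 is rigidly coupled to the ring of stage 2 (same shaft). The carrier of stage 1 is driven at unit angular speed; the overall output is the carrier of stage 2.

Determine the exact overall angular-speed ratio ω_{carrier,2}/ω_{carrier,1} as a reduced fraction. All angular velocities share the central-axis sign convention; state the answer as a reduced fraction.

4144/3555

Stage 1: N_ring = 33 + 2·23 = 79
Stage 1: 33(ω_s−ω_c) = −79(ω_r−ω_c),  ω_s=0, ω_c=1
Stage 1: ω_r = 1 − (33/79)(0−1) = 112/79
  ⇒ ω_r¹/ω_c¹ = 112/79
Stage 2: N_ring = 16 + 2·29 = 74
Stage 2: 16(ω_s−ω_c) = −74(ω_r−ω_c),  ω_s=0, ω_r=1
Stage 2: 16(0−ω_c) = −74(1−ω_c)  ⇒  90ω_c = 74  ⇒  ω_c = 37/45
  ⇒ ω_c²/ω_r² = 37/45
Coupling ω_r² = ω_r¹ ⇒ overall = 112/79 × 37/45 = 4144/3555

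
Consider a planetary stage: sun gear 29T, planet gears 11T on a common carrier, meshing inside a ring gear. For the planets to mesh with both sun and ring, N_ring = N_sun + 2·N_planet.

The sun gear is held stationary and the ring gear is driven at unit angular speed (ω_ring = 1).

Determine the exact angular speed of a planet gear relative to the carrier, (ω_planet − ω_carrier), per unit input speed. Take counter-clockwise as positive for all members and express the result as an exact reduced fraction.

1479/880

N_ring = 29 + 2·11 = 51
29(ω_s−ω_c) = −51(ω_r−ω_c),  ω_s=0, ω_r=1
29(0−ω_c) = −51(1−ω_c)  ⇒  80ω_c = 51  ⇒  ω_c = 51/80
sun–planet: 29·(0−51/80) = −11·(ω_p−ω_c)  ⇒  ω_p−ω_c = −(29/11)·(-51/80) = 1479/880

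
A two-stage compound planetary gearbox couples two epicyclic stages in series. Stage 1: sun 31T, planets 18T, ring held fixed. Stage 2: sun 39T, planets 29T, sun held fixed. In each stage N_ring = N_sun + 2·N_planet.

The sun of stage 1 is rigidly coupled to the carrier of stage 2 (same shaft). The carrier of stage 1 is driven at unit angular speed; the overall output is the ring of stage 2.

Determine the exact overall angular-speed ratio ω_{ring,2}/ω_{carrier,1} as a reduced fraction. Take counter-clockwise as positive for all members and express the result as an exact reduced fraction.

13328/3007

Stage 1: N_ring = 31 + 2·18 = 67
Stage 1: 31(ω_s−ω_c) = −67(ω_r−ω_c),  ω_r=0, ω_c=1
Stage 1: ω_s = 1 − (67/31)(0−1) = 98/31
  ⇒ ω_s¹/ω_c¹ = 98/31
Stage 2: N_ring = 39 + 2·29 = 97
Stage 2: 39(ω_s−ω_c) = −97(ω_r−ω_c),  ω_s=0, ω_c=1
Stage 2: ω_r = 1 − (39/97)(0−1) = 136/97
  ⇒ ω_r²/ω_c² = 136/97
Coupling ω_c² = ω_s¹ ⇒ overall = 98/31 × 136/97 = 13328/3007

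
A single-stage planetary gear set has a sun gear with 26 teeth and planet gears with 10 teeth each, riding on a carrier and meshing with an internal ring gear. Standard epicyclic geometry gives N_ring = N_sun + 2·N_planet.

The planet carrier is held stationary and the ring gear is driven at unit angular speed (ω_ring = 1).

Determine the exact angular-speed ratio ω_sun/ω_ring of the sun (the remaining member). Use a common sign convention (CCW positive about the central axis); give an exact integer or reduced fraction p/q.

-23/13

N_ring = 26 + 2·10 = 46
26(ω_s−ω_c) = −46(ω_r−ω_c),  ω_c=0, ω_r=1
ω_s = 0 − (46/26)(1−0) = -23/13
ω_s/ω_r = -23/13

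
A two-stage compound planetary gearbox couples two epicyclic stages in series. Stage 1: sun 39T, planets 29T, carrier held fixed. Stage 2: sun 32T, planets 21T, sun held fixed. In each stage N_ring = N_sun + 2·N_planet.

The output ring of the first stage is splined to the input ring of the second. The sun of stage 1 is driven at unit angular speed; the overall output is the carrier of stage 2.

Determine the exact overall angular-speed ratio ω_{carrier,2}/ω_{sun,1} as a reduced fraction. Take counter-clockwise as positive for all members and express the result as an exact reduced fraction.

Stage 1: N_ring = 39 + 2·29 = 97
Stage 1: 39(ω_s−ω_c) = −97(ω_r−ω_c),  ω_c=0, ω_s=1
Stage 1: ω_r = 0 − (39/97)(1−0) = -39/97
  ⇒ ω_r¹/ω_s¹ = -39/97
Stage 2: N_ring = 32 + 2·21 = 74
Stage 2: 32(ω_s−ω_c) = −74(ω_r−ω_c),  ω_s=0, ω_r=1
Stage 2: 32(0−ω_c) = −74(1−ω_c)  ⇒  106ω_c = 74  ⇒  ω_c = 37/53
  ⇒ ω_c²/ω_r² = 37/53
Coupling ω_r² = ω_r¹ ⇒ overall = -39/97 × 37/53 = -1443/5141

-1443/5141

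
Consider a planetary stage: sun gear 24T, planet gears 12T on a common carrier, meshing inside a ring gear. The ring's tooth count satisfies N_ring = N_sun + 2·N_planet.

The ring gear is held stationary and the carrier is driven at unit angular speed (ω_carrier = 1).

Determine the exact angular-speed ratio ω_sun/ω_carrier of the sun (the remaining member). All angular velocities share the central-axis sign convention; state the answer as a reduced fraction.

N_ring = 24 + 2·12 = 48
24(ω_s−ω_c) = −48(ω_r−ω_c),  ω_r=0, ω_c=1
ω_s = 1 − (48/24)(0−1) = 3
ω_s/ω_c = 3

3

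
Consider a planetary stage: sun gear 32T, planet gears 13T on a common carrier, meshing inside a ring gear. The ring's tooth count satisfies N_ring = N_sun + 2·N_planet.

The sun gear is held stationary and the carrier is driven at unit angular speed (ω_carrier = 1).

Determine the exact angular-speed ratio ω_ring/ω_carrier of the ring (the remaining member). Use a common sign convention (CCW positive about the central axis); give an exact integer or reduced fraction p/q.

45/29

N_ring = 32 + 2·13 = 58
32(ω_s−ω_c) = −58(ω_r−ω_c),  ω_s=0, ω_c=1
ω_r = 1 − (32/58)(0−1) = 45/29
ω_r/ω_c = 45/29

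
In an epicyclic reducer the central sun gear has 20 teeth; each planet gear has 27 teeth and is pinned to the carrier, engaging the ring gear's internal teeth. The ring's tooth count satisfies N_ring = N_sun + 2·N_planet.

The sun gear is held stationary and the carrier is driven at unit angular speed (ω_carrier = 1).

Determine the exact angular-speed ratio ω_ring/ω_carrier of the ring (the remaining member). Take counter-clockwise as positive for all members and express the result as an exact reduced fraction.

47/37

N_ring = 20 + 2·27 = 74
20(ω_s−ω_c) = −74(ω_r−ω_c),  ω_s=0, ω_c=1
ω_r = 1 − (20/74)(0−1) = 47/37
ω_r/ω_c = 47/37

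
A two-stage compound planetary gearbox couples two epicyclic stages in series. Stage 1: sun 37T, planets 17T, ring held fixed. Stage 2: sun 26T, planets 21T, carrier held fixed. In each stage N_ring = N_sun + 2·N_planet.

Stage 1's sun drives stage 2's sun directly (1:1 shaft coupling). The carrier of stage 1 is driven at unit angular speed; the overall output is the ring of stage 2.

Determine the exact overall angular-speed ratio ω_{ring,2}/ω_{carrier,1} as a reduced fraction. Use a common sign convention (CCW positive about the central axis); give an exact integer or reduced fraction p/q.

Stage 1: N_ring = 37 + 2·17 = 71
Stage 1: 37(ω_s−ω_c) = −71(ω_r−ω_c),  ω_r=0, ω_c=1
Stage 1: ω_s = 1 − (71/37)(0−1) = 108/37
  ⇒ ω_s¹/ω_c¹ = 108/37
Stage 2: N_ring = 26 + 2·21 = 68
Stage 2: 26(ω_s−ω_c) = −68(ω_r−ω_c),  ω_c=0, ω_s=1
Stage 2: ω_r = 0 − (26/68)(1−0) = -13/34
  ⇒ ω_r²/ω_s² = -13/34
Coupling ω_s² = ω_s¹ ⇒ overall = 108/37 × -13/34 = -702/629

-702/629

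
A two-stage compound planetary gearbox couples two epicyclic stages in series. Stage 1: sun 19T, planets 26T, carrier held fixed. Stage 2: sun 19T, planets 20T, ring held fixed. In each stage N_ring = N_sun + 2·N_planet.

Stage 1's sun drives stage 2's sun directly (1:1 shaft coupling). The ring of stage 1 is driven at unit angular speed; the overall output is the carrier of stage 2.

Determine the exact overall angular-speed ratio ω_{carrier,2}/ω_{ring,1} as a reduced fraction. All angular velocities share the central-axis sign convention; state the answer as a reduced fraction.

Stage 1: N_ring = 19 + 2·26 = 71
Stage 1: 19(ω_s−ω_c) = −71(ω_r−ω_c),  ω_c=0, ω_r=1
Stage 1: ω_s = 0 − (71/19)(1−0) = -71/19
  ⇒ ω_s¹/ω_r¹ = -71/19
Stage 2: N_ring = 19 + 2·20 = 59
Stage 2: 19(ω_s−ω_c) = −59(ω_r−ω_c),  ω_r=0, ω_s=1
Stage 2: 19(1−ω_c) = −59(0−ω_c)  ⇒  78ω_c = 19  ⇒  ω_c = 19/78
  ⇒ ω_c²/ω_s² = 19/78
Coupling ω_s² = ω_s¹ ⇒ overall = -71/19 × 19/78 = -71/78

-71/78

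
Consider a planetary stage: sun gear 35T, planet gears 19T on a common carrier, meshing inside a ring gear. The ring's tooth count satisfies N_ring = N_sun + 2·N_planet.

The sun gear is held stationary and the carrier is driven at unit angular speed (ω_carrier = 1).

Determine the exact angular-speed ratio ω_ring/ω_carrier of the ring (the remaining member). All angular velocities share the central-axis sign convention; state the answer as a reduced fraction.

108/73

N_ring = 35 + 2·19 = 73
35(ω_s−ω_c) = −73(ω_r−ω_c),  ω_s=0, ω_c=1
ω_r = 1 − (35/73)(0−1) = 108/73
ω_r/ω_c = 108/73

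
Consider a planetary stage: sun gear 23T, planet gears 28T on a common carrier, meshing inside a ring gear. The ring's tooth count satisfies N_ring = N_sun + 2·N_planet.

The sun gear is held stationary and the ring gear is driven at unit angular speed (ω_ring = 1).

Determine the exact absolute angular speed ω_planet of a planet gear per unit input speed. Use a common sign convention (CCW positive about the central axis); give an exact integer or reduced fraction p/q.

N_ring = 23 + 2·28 = 79
23(ω_s−ω_c) = −79(ω_r−ω_c),  ω_s=0, ω_r=1
23(0−ω_c) = −79(1−ω_c)  ⇒  102ω_c = 79  ⇒  ω_c = 79/102
sun–planet: 23·(0−79/102) = −28·(ω_p−ω_c)  ⇒  ω_p−ω_c = −(23/28)·(-79/102) = 1817/2856
ω_p = 79/102 + 1817/2856 = 79/56

79/56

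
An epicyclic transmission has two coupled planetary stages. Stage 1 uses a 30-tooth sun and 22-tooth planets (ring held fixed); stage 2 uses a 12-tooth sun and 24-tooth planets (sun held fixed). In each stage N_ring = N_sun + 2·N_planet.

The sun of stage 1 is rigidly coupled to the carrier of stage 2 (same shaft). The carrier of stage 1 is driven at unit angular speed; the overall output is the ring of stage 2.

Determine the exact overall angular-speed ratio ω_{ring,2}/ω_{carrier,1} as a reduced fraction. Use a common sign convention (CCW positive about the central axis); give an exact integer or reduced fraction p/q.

104/25

Stage 1: N_ring = 30 + 2·22 = 74
Stage 1: 30(ω_s−ω_c) = −74(ω_r−ω_c),  ω_r=0, ω_c=1
Stage 1: ω_s = 1 − (74/30)(0−1) = 52/15
  ⇒ ω_s¹/ω_c¹ = 52/15
Stage 2: N_ring = 12 + 2·24 = 60
Stage 2: 12(ω_s−ω_c) = −60(ω_r−ω_c),  ω_s=0, ω_c=1
Stage 2: ω_r = 1 − (12/60)(0−1) = 6/5
  ⇒ ω_r²/ω_c² = 6/5
Coupling ω_c² = ω_s¹ ⇒ overall = 52/15 × 6/5 = 104/25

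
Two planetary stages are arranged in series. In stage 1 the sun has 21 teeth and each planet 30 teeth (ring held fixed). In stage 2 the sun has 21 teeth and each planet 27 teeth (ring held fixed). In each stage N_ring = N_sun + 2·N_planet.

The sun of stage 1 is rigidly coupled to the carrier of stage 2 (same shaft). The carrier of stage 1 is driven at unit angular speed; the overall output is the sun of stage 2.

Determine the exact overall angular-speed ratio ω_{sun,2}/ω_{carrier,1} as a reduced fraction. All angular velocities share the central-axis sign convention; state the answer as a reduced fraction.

1088/49

Stage 1: N_ring = 21 + 2·30 = 81
Stage 1: 21(ω_s−ω_c) = −81(ω_r−ω_c),  ω_r=0, ω_c=1
Stage 1: ω_s = 1 − (81/21)(0−1) = 34/7
  ⇒ ω_s¹/ω_c¹ = 34/7
Stage 2: N_ring = 21 + 2·27 = 75
Stage 2: 21(ω_s−ω_c) = −75(ω_r−ω_c),  ω_r=0, ω_c=1
Stage 2: ω_s = 1 − (75/21)(0−1) = 32/7
  ⇒ ω_s²/ω_c² = 32/7
Coupling ω_c² = ω_s¹ ⇒ overall = 34/7 × 32/7 = 1088/49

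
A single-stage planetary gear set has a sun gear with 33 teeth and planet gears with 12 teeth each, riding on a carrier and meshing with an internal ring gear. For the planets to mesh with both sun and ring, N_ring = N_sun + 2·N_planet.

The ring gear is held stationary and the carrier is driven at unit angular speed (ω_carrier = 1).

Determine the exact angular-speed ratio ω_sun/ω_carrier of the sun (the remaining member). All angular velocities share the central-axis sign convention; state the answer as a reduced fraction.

30/11

N_ring = 33 + 2·12 = 57
33(ω_s−ω_c) = −57(ω_r−ω_c),  ω_r=0, ω_c=1
ω_s = 1 − (57/33)(0−1) = 30/11
ω_s/ω_c = 30/11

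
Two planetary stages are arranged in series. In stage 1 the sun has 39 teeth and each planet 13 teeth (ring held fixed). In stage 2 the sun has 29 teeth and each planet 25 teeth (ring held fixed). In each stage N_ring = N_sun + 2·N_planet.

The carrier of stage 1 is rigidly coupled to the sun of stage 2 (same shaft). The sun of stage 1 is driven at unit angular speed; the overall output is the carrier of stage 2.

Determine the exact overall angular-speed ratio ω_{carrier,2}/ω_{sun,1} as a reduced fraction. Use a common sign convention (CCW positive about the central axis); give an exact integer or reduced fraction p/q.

Stage 1: N_ring = 39 + 2·13 = 65
Stage 1: 39(ω_s−ω_c) = −65(ω_r−ω_c),  ω_r=0, ω_s=1
Stage 1: 39(1−ω_c) = −65(0−ω_c)  ⇒  104ω_c = 39  ⇒  ω_c = 3/8
  ⇒ ω_c¹/ω_s¹ = 3/8
Stage 2: N_ring = 29 + 2·25 = 79
Stage 2: 29(ω_s−ω_c) = −79(ω_r−ω_c),  ω_r=0, ω_s=1
Stage 2: 29(1−ω_c) = −79(0−ω_c)  ⇒  108ω_c = 29  ⇒  ω_c = 29/108
  ⇒ ω_c²/ω_s² = 29/108
Coupling ω_s² = ω_c¹ ⇒ overall = 3/8 × 29/108 = 29/288

29/288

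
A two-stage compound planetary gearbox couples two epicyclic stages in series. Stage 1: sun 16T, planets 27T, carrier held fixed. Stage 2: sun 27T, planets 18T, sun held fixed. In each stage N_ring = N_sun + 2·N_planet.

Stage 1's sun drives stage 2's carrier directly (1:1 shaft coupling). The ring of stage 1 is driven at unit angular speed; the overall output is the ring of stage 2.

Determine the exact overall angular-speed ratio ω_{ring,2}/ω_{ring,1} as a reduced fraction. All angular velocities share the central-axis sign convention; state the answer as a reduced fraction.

-25/4

Stage 1: N_ring = 16 + 2·27 = 70
Stage 1: 16(ω_s−ω_c) = −70(ω_r−ω_c),  ω_c=0, ω_r=1
Stage 1: ω_s = 0 − (70/16)(1−0) = -35/8
  ⇒ ω_s¹/ω_r¹ = -35/8
Stage 2: N_ring = 27 + 2·18 = 63
Stage 2: 27(ω_s−ω_c) = −63(ω_r−ω_c),  ω_s=0, ω_c=1
Stage 2: ω_r = 1 − (27/63)(0−1) = 10/7
  ⇒ ω_r²/ω_c² = 10/7
Coupling ω_c² = ω_s¹ ⇒ overall = -35/8 × 10/7 = -25/4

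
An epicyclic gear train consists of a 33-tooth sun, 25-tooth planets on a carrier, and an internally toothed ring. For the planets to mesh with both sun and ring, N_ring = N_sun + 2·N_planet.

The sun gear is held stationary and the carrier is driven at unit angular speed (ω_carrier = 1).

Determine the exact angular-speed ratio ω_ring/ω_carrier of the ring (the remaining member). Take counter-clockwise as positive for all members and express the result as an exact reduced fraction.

N_ring = 33 + 2·25 = 83
33(ω_s−ω_c) = −83(ω_r−ω_c),  ω_s=0, ω_c=1
ω_r = 1 − (33/83)(0−1) = 116/83
ω_r/ω_c = 116/83

116/83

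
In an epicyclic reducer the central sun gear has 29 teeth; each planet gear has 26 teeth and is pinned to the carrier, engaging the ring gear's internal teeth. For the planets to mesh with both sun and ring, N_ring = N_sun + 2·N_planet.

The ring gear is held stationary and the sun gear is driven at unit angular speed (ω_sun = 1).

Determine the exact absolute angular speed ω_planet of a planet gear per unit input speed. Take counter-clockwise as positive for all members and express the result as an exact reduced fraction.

N_ring = 29 + 2·26 = 81
29(ω_s−ω_c) = −81(ω_r−ω_c),  ω_r=0, ω_s=1
29(1−ω_c) = −81(0−ω_c)  ⇒  110ω_c = 29  ⇒  ω_c = 29/110
sun–planet: 29·(1−29/110) = −26·(ω_p−ω_c)  ⇒  ω_p−ω_c = −(29/26)·(81/110) = -2349/2860
ω_p = 29/110 − 2349/2860 = -29/52

-29/52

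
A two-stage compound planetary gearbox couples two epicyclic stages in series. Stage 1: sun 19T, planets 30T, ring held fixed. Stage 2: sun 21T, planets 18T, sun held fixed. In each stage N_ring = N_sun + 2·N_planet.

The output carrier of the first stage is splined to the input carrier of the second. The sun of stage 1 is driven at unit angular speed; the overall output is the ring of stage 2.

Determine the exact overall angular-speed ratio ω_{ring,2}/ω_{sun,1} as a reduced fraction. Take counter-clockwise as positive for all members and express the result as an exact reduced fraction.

13/49

Stage 1: N_ring = 19 + 2·30 = 79
Stage 1: 19(ω_s−ω_c) = −79(ω_r−ω_c),  ω_r=0, ω_s=1
Stage 1: 19(1−ω_c) = −79(0−ω_c)  ⇒  98ω_c = 19  ⇒  ω_c = 19/98
  ⇒ ω_c¹/ω_s¹ = 19/98
Stage 2: N_ring = 21 + 2·18 = 57
Stage 2: 21(ω_s−ω_c) = −57(ω_r−ω_c),  ω_s=0, ω_c=1
Stage 2: ω_r = 1 − (21/57)(0−1) = 26/19
  ⇒ ω_r²/ω_c² = 26/19
Coupling ω_c² = ω_c¹ ⇒ overall = 19/98 × 26/19 = 13/49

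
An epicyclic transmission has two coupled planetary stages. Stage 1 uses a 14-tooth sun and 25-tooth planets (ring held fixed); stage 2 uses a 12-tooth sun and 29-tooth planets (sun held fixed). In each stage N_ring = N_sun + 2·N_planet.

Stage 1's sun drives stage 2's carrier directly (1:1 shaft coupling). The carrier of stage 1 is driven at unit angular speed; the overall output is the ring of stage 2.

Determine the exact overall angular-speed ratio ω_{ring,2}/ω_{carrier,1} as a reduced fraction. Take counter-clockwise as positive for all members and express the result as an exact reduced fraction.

1599/245

Stage 1: N_ring = 14 + 2·25 = 64
Stage 1: 14(ω_s−ω_c) = −64(ω_r−ω_c),  ω_r=0, ω_c=1
Stage 1: ω_s = 1 − (64/14)(0−1) = 39/7
  ⇒ ω_s¹/ω_c¹ = 39/7
Stage 2: N_ring = 12 + 2·29 = 70
Stage 2: 12(ω_s−ω_c) = −70(ω_r−ω_c),  ω_s=0, ω_c=1
Stage 2: ω_r = 1 − (12/70)(0−1) = 41/35
  ⇒ ω_r²/ω_c² = 41/35
Coupling ω_c² = ω_s¹ ⇒ overall = 39/7 × 41/35 = 1599/245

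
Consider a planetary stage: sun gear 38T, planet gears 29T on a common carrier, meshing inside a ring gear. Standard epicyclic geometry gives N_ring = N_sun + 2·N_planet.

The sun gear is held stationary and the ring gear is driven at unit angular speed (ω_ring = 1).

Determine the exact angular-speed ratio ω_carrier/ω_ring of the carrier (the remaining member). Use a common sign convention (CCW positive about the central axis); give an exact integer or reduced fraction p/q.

N_ring = 38 + 2·29 = 96
38(ω_s−ω_c) = −96(ω_r−ω_c),  ω_s=0, ω_r=1
38(0−ω_c) = −96(1−ω_c)  ⇒  134ω_c = 96  ⇒  ω_c = 48/67
ω_c/ω_r = 48/67

48/67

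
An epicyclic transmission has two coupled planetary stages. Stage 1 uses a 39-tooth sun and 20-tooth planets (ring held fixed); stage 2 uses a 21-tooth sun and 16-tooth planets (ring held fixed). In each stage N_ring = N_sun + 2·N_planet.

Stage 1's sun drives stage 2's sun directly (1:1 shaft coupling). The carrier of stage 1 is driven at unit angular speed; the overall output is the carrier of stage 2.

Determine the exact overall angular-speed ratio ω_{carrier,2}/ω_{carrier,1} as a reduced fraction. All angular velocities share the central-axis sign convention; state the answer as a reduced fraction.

Stage 1: N_ring = 39 + 2·20 = 79
Stage 1: 39(ω_s−ω_c) = −79(ω_r−ω_c),  ω_r=0, ω_c=1
Stage 1: ω_s = 1 − (79/39)(0−1) = 118/39
  ⇒ ω_s¹/ω_c¹ = 118/39
Stage 2: N_ring = 21 + 2·16 = 53
Stage 2: 21(ω_s−ω_c) = −53(ω_r−ω_c),  ω_r=0, ω_s=1
Stage 2: 21(1−ω_c) = −53(0−ω_c)  ⇒  74ω_c = 21  ⇒  ω_c = 21/74
  ⇒ ω_c²/ω_s² = 21/74
Coupling ω_s² = ω_s¹ ⇒ overall = 118/39 × 21/74 = 413/481

413/481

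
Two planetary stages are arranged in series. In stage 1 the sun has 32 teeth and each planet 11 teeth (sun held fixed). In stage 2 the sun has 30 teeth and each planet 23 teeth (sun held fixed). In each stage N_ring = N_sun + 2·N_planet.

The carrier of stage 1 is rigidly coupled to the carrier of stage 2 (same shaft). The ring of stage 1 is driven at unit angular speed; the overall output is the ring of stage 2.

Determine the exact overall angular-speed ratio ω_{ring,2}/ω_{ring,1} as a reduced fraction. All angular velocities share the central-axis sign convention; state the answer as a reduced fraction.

1431/1634

Stage 1: N_ring = 32 + 2·11 = 54
Stage 1: 32(ω_s−ω_c) = −54(ω_r−ω_c),  ω_s=0, ω_r=1
Stage 1: 32(0−ω_c) = −54(1−ω_c)  ⇒  86ω_c = 54  ⇒  ω_c = 27/43
  ⇒ ω_c¹/ω_r¹ = 27/43
Stage 2: N_ring = 30 + 2·23 = 76
Stage 2: 30(ω_s−ω_c) = −76(ω_r−ω_c),  ω_s=0, ω_c=1
Stage 2: ω_r = 1 − (30/76)(0−1) = 53/38
  ⇒ ω_r²/ω_c² = 53/38
Coupling ω_c² = ω_c¹ ⇒ overall = 27/43 × 53/38 = 1431/1634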